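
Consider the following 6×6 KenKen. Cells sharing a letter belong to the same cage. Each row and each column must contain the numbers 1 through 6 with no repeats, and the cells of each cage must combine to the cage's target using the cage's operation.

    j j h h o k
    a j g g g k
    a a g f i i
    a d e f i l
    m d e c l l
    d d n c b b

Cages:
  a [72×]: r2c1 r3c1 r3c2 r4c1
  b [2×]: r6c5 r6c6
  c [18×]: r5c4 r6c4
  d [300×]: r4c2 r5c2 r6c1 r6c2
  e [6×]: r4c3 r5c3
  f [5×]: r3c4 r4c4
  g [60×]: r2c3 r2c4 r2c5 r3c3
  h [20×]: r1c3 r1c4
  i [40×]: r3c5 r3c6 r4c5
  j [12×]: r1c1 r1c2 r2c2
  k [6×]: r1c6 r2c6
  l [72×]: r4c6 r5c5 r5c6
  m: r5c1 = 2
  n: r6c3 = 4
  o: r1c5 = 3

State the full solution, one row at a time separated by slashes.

6 2 5 4 3 1 / 4 1 3 2 5 6 / 3 6 2 1 4 5 / 1 4 6 5 2 3 / 2 5 1 3 6 4 / 5 3 4 6 1 2

O is a freebie; hence r1c5 = 3.
Cage m is a single given cell, leaving r5c1 = 2.
The 4 cells of cage d must have product 300, leaving r6c1 = 5.
Cage n is a single given cell, so r6c3 = 4.
Column 3 already has 4, so r1c3 = 5.
Cage h's pair has product 20, which forces r1c4 = 4.
The only place for 1 in row 5 is r5c3.
The two cells of cage e must have product 6; hence r4c3 = 6.
The 4 cells of cage g must have product 60, leaving r2c3 = 3.
Column 3 already has 6, which forces r3c3 = 2.
Cage i has product 40, leaving r4c5 = 2.
Column 5 now contains 2, so r6c5 = 1.
Row 6 now contains 1, which forces r6c6 = 2.
The 4 cells of cage g must have product 60, leaving r2c4 = 2.
Column 5 now contains 2; hence r2c5 = 5.
Column 5 already has 5, leaving r3c5 = 4.
4 is placed in row 3; hence r3c6 = 5.
4 is placed in column 5, which forces r5c5 = 6.
Cage d needs product 300; hence r6c2 = 3.
Row 6 now contains 3, which forces r6c4 = 6.
Cage j has product 12, which forces r1c2 = 2.
5 is placed in row 3, so r3c4 = 1.
Cage f's pair has product 5, so r4c4 = 5.
Row 5 now contains 6; hence r5c4 = 3.
3 is placed in row 5; hence r5c6 = 4.
Cage a needs product 72; hence r3c1 = 3.
Row 3 already has 1, which forces r3c2 = 6.
5 is placed in row 4, leaving r4c2 = 4.
Column 6 now contains 4, leaving r4c6 = 3.
Row 5 now contains 4, leaving r5c2 = 5.
Cage j needs product 12; hence r1c1 = 6.
Row 1 now contains 6, leaving r1c6 = 1.
Cage a needs product 72, which forces r2c1 = 4.
6 is placed in column 2, which forces r2c2 = 1.
Column 6 already has 1, so r2c6 = 6.
Row 4 already has 4, which forces r4c1 = 1.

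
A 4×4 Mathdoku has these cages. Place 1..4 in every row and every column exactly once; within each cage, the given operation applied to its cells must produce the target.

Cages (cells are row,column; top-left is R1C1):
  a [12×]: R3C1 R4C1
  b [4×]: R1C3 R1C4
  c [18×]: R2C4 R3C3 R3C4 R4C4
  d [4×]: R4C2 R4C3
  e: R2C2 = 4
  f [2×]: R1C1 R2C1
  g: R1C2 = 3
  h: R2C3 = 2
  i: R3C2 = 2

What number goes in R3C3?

Cage g is a single given cell; hence R1C2 = 3.
E is a freebie, leaving R2C2 = 4.
H is a freebie, leaving R2C3 = 2.
Cage i is given; hence R3C2 = 2.
Cage c needs product 18, so R3C3 = 3.
Row 3 already has 2, so R3C4 = 1.
4 is placed in column 2, leaving R4C2 = 1.
Row 4 now contains 1, so R4C3 = 4.
The two cells of cage f must have product 2; hence R1C1 = 2.
Column 3 now contains 4, which forces R1C3 = 1.
Column 4 now contains 1; hence R1C4 = 4.
2 is placed in row 2, so R2C1 = 1.
Column 4 now contains 1, so R2C4 = 3.
3 is placed in row 3, which forces R3C1 = 4.
Row 4 now contains 4, leaving R4C1 = 3.
The 4 cells of cage c must have product 18; hence R4C4 = 2.
The full grid is 2 3 1 4 / 1 4 2 3 / 4 2 3 1 / 3 1 4 2.

3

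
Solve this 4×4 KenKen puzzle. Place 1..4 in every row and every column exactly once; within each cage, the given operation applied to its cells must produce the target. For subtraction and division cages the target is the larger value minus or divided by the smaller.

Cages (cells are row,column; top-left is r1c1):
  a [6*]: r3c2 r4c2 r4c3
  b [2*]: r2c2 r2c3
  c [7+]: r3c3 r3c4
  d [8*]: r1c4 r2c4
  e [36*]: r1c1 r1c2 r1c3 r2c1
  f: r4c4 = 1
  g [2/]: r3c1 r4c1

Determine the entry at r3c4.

3

Cage e has product 36, which forces r2c1 = 3.
F is a freebie, so r4c4 = 1.
The 3 cells of cage a must have product 6; hence r3c2 = 1.
1 is placed in column 2, which forces r2c2 = 2.
Cage b needs two cells with product 2, so r2c3 = 1.
2 is placed in row 2, so r2c4 = 4.
Column 4 now contains 4, which forces r3c4 = 3.
Column 2 now contains 2, leaving r4c2 = 3.
Row 4 already has 3, leaving r4c3 = 2.
Cage e has product 36, which forces r1c1 = 1.
3 is placed in column 2, which forces r1c2 = 4.
Cage e has product 36, which forces r1c3 = 3.
Column 4 now contains 4, leaving r1c4 = 2.
Cage g needs two cells with quotient 2; hence r3c1 = 2.
Row 3 now contains 3, so r3c3 = 4.
Row 4 now contains 2, leaving r4c1 = 4.
Filled in: 1 4 3 2 / 3 2 1 4 / 2 1 4 3 / 4 3 2 1.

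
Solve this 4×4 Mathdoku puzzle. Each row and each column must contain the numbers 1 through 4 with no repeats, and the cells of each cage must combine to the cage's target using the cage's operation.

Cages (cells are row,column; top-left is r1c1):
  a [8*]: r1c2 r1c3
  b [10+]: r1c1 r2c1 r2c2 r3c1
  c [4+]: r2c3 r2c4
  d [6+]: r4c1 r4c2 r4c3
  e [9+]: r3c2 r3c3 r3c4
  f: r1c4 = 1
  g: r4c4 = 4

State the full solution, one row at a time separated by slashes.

3 4 2 1 / 4 2 1 3 / 1 3 4 2 / 2 1 3 4

Cage f is given, leaving r1c4 = 1.
1 is placed in column 4, so r2c4 = 3.
Cage g is a single given cell, which forces r4c4 = 4.
3 is placed in row 2; hence r2c3 = 1.
Column 4 already has 4, leaving r3c4 = 2.
Cage b needs sum 10, so r1c1 = 3.
Cage b has sum 10, so r3c1 = 1.
Column 1 already has 1; hence r4c1 = 2.
Row 4 already has 2, which forces r4c3 = 3.
Column 1 now contains 2, which forces r2c1 = 4.
Cage b has sum 10; hence r2c2 = 2.
Cage e needs sum 9, leaving r3c2 = 3.
Column 3 already has 3; hence r3c3 = 4.
Row 4 now contains 3; hence r4c2 = 1.
Column 2 already has 2, which forces r1c2 = 4.
Column 3 now contains 4, so r1c3 = 2.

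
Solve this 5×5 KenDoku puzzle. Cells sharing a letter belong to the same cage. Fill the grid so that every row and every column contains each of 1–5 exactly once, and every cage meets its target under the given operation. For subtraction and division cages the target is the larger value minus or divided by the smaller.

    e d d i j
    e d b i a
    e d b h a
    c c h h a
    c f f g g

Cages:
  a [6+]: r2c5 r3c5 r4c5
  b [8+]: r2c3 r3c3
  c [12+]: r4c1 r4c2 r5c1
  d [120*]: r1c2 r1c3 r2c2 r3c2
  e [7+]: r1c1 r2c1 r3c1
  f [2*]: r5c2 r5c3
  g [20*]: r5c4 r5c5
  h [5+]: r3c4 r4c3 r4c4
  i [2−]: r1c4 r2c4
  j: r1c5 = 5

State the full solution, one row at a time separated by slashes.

1 3 4 2 5 / 2 5 3 4 1 / 4 2 5 1 3 / 5 4 1 3 2 / 3 1 2 5 4

Cage j is a single given cell, which forces r1c5 = 5.
5 is placed in column 5, so r5c5 = 4.
Row 5 now contains 4; hence r5c4 = 5.
5 is placed in row 5, which forces r5c1 = 3.
The only place for 5 in column 1 is r4c1.
Row 4 already has 5; hence r4c2 = 4.
Cage d needs product 120, which forces r1c3 = 4.
In row 3, 4 can only go at r3c1, so r3c1 = 4.
Row 2 needs a 4, and only r2c4 is open for it.
The two cells of cage i must have difference 2; hence r1c4 = 2.
Column 4 already has 2; hence r3c4 = 1.
1 is placed in column 4, which forces r4c4 = 3.
Row 1 now contains 2, which forces r1c1 = 1.
Row 1 now contains 2, leaving r1c2 = 3.
The 3 cells of cage e must have sum 7; hence r2c1 = 2.
Row 2 now contains 2, which forces r2c2 = 5.
5 is placed in row 2, leaving r2c3 = 3.
3 is placed in row 2; hence r2c5 = 1.
Column 2 already has 5, so r3c2 = 2.
Column 3 now contains 3, leaving r3c3 = 5.
Row 3 now contains 2, which forces r3c5 = 3.
Cage h needs sum 5; hence r4c3 = 1.
1 is placed in column 5, leaving r4c5 = 2.
Column 2 already has 2, so r5c2 = 1.
1 is placed in column 3, leaving r5c3 = 2.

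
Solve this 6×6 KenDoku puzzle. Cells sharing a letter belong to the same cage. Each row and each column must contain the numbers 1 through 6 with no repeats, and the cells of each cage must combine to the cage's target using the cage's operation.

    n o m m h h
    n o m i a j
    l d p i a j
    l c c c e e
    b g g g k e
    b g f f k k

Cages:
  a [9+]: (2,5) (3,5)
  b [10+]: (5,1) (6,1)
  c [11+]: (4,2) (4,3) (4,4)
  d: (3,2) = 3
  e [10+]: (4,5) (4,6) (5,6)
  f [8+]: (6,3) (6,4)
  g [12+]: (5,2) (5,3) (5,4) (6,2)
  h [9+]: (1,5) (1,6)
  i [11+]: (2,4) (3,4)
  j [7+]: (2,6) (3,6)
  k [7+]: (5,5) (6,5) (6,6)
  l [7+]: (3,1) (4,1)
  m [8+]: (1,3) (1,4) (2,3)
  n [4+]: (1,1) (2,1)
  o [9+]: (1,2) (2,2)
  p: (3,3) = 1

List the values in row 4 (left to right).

5 1 6 4 3 2

Cage d is given, leaving (3,2) = 3.
Cage p is given, leaving (3,3) = 1.
Row 2 needs a 6, and only (2,4) is open for it.
Column 4 already has 6, leaving (3,4) = 5.
Row 2 needs a 2, and only (2,3) is open for it.
Row 1 needs a 2, and only (1,4) is open for it.
The 3 cells of cage m must have sum 8, which forces (1,3) = 4.
The two cells of cage f must have sum 8, so (6,3) = 5.
2 is placed in column 4, leaving (6,4) = 3.
4 is placed in row 1, leaving (1,2) = 5.
Cage o needs two cells with sum 9, leaving (2,2) = 4.
Column 2 now contains 4; hence (4,2) = 1.
5 is placed in column 3; hence (4,3) = 6.
Row 4 already has 1, leaving (4,4) = 4.
Column 3 now contains 6; hence (5,3) = 3.
4 is placed in column 4, leaving (5,4) = 1.
Row 1 needs a 1, and only (1,1) is open for it.
Column 1 now contains 1; hence (2,1) = 3.
Row 2 already has 3, which forces (2,5) = 5.
Row 2 already has 5, which forces (2,6) = 1.
3 is placed in column 1, which forces (4,1) = 5.
Cage l's pair has sum 7, leaving (3,1) = 2.
The two cells of cage a must have sum 9, which forces (3,5) = 4.
The two cells of cage j must have sum 7, leaving (3,6) = 6.
Column 5 already has 4, which forces (5,5) = 2.
Cage e has sum 10, leaving (5,6) = 5.
The 3 cells of cage k must have sum 7, so (6,5) = 1.
The two cells of cage h must have sum 9, so (1,5) = 6.
Column 6 already has 6, which forces (1,6) = 3.
Column 5 now contains 2, which forces (4,5) = 3.
Cage e needs sum 10; hence (4,6) = 2.
2 is placed in row 5, leaving (5,2) = 6.
Cage g has sum 12, so (6,2) = 2.
The 3 cells of cage k must have sum 7, leaving (6,6) = 4.
Row 5 already has 6, leaving (5,1) = 4.
Row 6 already has 4, leaving (6,1) = 6.
Filled in: 1 5 4 2 6 3 / 3 4 2 6 5 1 / 2 3 1 5 4 6 / 5 1 6 4 3 2 / 4 6 3 1 2 5 / 6 2 5 3 1 4.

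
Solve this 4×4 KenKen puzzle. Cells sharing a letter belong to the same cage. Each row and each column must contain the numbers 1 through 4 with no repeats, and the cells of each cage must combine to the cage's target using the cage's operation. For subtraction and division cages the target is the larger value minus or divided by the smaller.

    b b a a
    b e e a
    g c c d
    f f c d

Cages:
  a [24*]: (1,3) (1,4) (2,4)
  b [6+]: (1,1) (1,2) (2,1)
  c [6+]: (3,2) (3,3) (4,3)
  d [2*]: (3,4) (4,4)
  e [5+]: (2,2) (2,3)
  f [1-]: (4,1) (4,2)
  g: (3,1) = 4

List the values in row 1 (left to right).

G is a freebie, leaving (3,1) = 4.
In row 4, 4 can only go at (4,2), so (4,2) = 4.
Cage f's pair has difference 1; hence (4,1) = 3.
Cage b has sum 6, so (1,2) = 3.
Cage a needs product 24; hence (2,4) = 3.
Cage c has sum 6; hence (3,3) = 3.
The two cells of cage e must have sum 5; hence (2,2) = 1.
3 is placed in row 2; hence (2,3) = 4.
Column 2 already has 1; hence (3,2) = 2.
Row 3 now contains 2, so (3,4) = 1.
1 is placed in column 4, which forces (4,4) = 2.
Cage b needs sum 6, so (1,1) = 1.
Column 3 now contains 4; hence (1,3) = 2.
2 is placed in column 4, so (1,4) = 4.
Row 2 now contains 1, so (2,1) = 2.
Row 4 already has 2, so (4,3) = 1.
Completed grid: 1 3 2 4 / 2 1 4 3 / 4 2 3 1 / 3 4 1 2.

1 3 2 4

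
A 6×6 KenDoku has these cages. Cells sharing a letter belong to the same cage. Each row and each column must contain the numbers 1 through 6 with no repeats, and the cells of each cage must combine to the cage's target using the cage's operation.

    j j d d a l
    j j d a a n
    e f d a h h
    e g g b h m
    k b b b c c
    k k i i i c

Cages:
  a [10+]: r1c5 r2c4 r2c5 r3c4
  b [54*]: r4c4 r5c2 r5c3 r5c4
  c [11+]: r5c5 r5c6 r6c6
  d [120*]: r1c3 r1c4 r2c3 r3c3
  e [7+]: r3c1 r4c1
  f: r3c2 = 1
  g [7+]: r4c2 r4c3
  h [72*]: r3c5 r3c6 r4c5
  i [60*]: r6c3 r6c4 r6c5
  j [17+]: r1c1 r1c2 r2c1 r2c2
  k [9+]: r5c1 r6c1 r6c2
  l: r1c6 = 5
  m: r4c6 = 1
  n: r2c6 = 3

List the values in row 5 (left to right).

2 3 1 6 5 4

L is a freebie, leaving r1c6 = 5.
N is a freebie; hence r2c6 = 3.
Cage f is a single given cell, so r3c2 = 1.
Cage b has product 54, which forces r4c4 = 3.
Cage m is a single given cell, leaving r4c6 = 1.
The only place for 6 in row 4 is r4c5.
The only place for 4 in row 4 is r4c1.
Cage e's pair has sum 7; hence r3c1 = 3.
Row 3 now contains 3; hence r3c5 = 2.
Cage a has sum 10, which forces r3c4 = 4.
Cage h has product 72, which forces r3c6 = 6.
Row 3 already has 6, leaving r3c3 = 5.
Column 3 now contains 5; hence r4c3 = 2.
Cage c has sum 11; hence r5c5 = 5.
Row 4 now contains 2, leaving r4c2 = 5.
Cage i has product 60, so r6c4 = 5.
In row 2, 5 can only go at r2c1, so r2c1 = 5.
In row 5, 4 can only go at r5c6, so r5c6 = 4.
4 is placed in column 6, so r6c6 = 2.
The 3 cells of cage k must have sum 9, leaving r5c1 = 2.
Cage k needs sum 9; hence r6c1 = 1.
Row 6 now contains 2; hence r6c2 = 6.
2 is placed in column 1, which forces r1c1 = 6.
Column 2 now contains 6, leaving r5c2 = 3.
In row 2, 6 can only go at r2c3, so r2c3 = 6.
Cage d has product 120; hence r1c3 = 4.
The 4 cells of cage d must have product 120, so r1c4 = 1.
Row 1 now contains 1, which forces r1c5 = 3.
1 is placed in column 4, so r2c4 = 2.
Column 3 now contains 6, which forces r5c3 = 1.
Cage b needs product 54, leaving r5c4 = 6.
4 is placed in column 3, which forces r6c3 = 3.
Column 5 already has 3, so r6c5 = 4.
Row 1 now contains 4; hence r1c2 = 2.
2 is placed in row 2, so r2c2 = 4.
Column 5 already has 4, leaving r2c5 = 1.
Completed grid: 6 2 4 1 3 5 / 5 4 6 2 1 3 / 3 1 5 4 2 6 / 4 5 2 3 6 1 / 2 3 1 6 5 4 / 1 6 3 5 4 2.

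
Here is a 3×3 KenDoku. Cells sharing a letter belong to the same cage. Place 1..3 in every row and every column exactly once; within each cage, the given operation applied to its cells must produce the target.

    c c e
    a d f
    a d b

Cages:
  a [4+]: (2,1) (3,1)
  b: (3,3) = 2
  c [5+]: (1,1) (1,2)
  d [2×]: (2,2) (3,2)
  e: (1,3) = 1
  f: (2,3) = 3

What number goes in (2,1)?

E is a freebie, leaving (1,3) = 1.
Cage f is given; hence (2,3) = 3.
B is a freebie; hence (3,3) = 2.
3 is placed in row 2; hence (2,1) = 1.
Cage d needs two cells with product 2; hence (2,2) = 2.
Cage a's pair has sum 4, leaving (3,1) = 3.
Row 3 already has 2, so (3,2) = 1.
Column 1 already has 3, leaving (1,1) = 2.
2 is placed in column 2, so (1,2) = 3.
Filled in: 2 3 1 / 1 2 3 / 3 1 2.

1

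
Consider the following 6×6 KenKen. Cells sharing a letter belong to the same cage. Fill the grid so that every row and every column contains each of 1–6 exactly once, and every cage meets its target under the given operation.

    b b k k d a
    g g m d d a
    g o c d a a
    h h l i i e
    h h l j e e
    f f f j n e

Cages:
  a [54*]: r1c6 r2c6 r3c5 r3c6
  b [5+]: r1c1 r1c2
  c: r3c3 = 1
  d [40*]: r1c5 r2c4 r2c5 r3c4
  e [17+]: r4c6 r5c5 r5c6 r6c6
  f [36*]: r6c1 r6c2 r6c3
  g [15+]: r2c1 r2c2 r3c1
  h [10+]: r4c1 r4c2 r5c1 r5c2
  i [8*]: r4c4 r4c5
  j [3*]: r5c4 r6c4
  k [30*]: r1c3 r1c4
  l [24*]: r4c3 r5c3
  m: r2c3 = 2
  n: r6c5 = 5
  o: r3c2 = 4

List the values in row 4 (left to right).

M is a freebie; hence r2c3 = 2.
Cage o is a single given cell, which forces r3c2 = 4.
Cage c is a single given cell, leaving r3c3 = 1.
The 4 cells of cage a must have product 54, so r3c5 = 3.
Row 3 already has 1, so r3c6 = 6.
Cage n is given; hence r6c5 = 5.
Cage g needs sum 15, which forces r2c1 = 4.
The 3 cells of cage g must have sum 15; hence r2c2 = 6.
Row 2 now contains 4, leaving r2c5 = 1.
1 is placed in row 2, which forces r2c6 = 3.
6 is placed in row 3, leaving r3c1 = 5.
5 is placed in row 3, leaving r3c4 = 2.
Column 4 now contains 2; hence r4c4 = 4.
Row 4 now contains 4, leaving r4c5 = 2.
Row 4 now contains 2, so r4c6 = 5.
Cage e needs sum 17, which forces r5c5 = 6.
2 is placed in column 5, so r1c5 = 4.
Column 6 now contains 3, which forces r1c6 = 1.
1 is placed in row 2, so r2c4 = 5.
Cage h has sum 10, leaving r4c2 = 1.
Row 4 now contains 4, which forces r4c3 = 6.
Cage h has sum 10, so r5c1 = 1.
6 is placed in row 5; hence r5c3 = 4.
Row 5 already has 1, leaving r5c4 = 3.
Row 5 already has 4; hence r5c6 = 2.
Column 3 already has 6; hence r6c3 = 3.
3 is placed in column 4; hence r6c4 = 1.
Column 6 already has 2, leaving r6c6 = 4.
Column 3 already has 6; hence r1c3 = 5.
5 is placed in column 4, which forces r1c4 = 6.
6 is placed in row 4, leaving r4c1 = 3.
Row 5 already has 2, so r5c2 = 5.
The 3 cells of cage f must have product 36, leaving r6c1 = 6.
Row 6 now contains 3; hence r6c2 = 2.
Column 1 already has 3, which forces r1c1 = 2.
Column 2 now contains 2, which forces r1c2 = 3.
The full grid is 2 3 5 6 4 1 / 4 6 2 5 1 3 / 5 4 1 2 3 6 / 3 1 6 4 2 5 / 1 5 4 3 6 2 / 6 2 3 1 5 4.

3 1 6 4 2 5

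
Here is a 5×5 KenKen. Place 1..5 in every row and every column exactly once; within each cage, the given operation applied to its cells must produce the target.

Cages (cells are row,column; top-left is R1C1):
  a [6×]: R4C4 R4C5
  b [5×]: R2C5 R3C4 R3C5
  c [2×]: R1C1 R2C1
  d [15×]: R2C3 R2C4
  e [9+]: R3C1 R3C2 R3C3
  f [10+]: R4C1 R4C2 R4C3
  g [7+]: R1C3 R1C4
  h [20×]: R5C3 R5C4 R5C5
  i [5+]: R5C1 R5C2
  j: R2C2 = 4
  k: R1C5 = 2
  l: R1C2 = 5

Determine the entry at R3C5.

5

Cage l is a single given cell; hence R1C2 = 5.
Cage k is given, leaving R1C5 = 2.
Cage j is a single given cell, which forces R2C2 = 4.
Cage b has product 5; hence R2C5 = 1.
Cage b has product 5; hence R3C4 = 1.
Cage b needs product 5, so R3C5 = 5.
Column 5 now contains 2, which forces R4C5 = 3.
Column 5 already has 5; hence R5C5 = 4.
Row 1 already has 2; hence R1C1 = 1.
1 is placed in row 2, so R2C1 = 2.
The 3 cells of cage f must have sum 10, so R4C2 = 1.
Row 4 already has 3, so R4C4 = 2.
Column 1 now contains 2, so R5C1 = 3.
Row 5 already has 3; hence R5C2 = 2.
Cage h has product 20, leaving R5C3 = 1.
Row 5 now contains 4, so R5C4 = 5.
Cage d's pair has product 15, leaving R2C3 = 5.
5 is placed in column 4; hence R2C4 = 3.
Column 1 already has 3, so R3C1 = 4.
2 is placed in column 2, leaving R3C2 = 3.
Cage e has sum 9, so R3C3 = 2.
Column 1 now contains 4, which forces R4C1 = 5.
5 is placed in column 3, leaving R4C3 = 4.
Column 3 now contains 4; hence R1C3 = 3.
3 is placed in column 4; hence R1C4 = 4.
Completed grid: 1 5 3 4 2 / 2 4 5 3 1 / 4 3 2 1 5 / 5 1 4 2 3 / 3 2 1 5 4.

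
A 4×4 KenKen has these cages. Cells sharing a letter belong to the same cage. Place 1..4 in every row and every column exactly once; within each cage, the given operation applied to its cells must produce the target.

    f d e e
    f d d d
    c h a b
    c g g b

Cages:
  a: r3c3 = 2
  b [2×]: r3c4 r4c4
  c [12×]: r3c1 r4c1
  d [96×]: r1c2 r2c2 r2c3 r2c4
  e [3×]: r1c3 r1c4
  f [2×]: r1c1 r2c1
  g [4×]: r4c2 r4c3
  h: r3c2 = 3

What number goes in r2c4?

The 4 cells of cage d must have product 96; hence r1c2 = 4.
Cage h is a single given cell, leaving r3c2 = 3.
Cage a is a single given cell, leaving r3c3 = 2.
Row 3 now contains 2, so r3c4 = 1.
Column 2 already has 4, which forces r4c2 = 1.
Row 4 now contains 1, leaving r4c3 = 4.
Column 4 now contains 1, which forces r4c4 = 2.
Cage e needs two cells with product 3, which forces r1c3 = 1.
Column 4 now contains 1; hence r1c4 = 3.
3 is placed in column 2, leaving r2c2 = 2.
Column 3 now contains 4, leaving r2c3 = 3.
The 4 cells of cage d must have product 96, so r2c4 = 4.
3 is placed in row 3, which forces r3c1 = 4.
Row 4 now contains 4, leaving r4c1 = 3.
1 is placed in row 1, so r1c1 = 2.
Row 2 already has 2; hence r2c1 = 1.
Completed grid: 2 4 1 3 / 1 2 3 4 / 4 3 2 1 / 3 1 4 2.

4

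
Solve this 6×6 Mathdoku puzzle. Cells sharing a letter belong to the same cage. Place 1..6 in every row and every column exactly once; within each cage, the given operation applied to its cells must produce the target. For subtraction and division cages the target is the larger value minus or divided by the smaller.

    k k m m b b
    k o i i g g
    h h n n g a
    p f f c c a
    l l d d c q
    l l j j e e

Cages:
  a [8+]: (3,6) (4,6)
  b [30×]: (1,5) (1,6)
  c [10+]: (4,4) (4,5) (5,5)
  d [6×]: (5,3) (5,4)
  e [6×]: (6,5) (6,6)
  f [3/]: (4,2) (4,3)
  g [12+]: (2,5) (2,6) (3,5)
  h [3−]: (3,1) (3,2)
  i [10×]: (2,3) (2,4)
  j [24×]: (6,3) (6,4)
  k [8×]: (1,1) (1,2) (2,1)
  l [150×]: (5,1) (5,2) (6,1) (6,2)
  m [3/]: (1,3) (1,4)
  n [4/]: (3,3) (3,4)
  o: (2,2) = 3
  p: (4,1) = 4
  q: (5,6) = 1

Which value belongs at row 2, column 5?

Cage o is given, so (2,2) = 3.
Cage p is given; hence (4,1) = 4.
Cage q is a single given cell, which forces (5,6) = 1.
Cage k has product 8, which forces (1,2) = 4.
The only place for 4 in row 5 is (5,5).
Row 2 needs a 4, and only (2,6) is open for it.
The only place for 1 in row 2 is (2,1).
Column 1 already has 1, leaving (1,1) = 2.
Row 2 needs a 6, and only (2,5) is open for it.
6 is placed in column 5, so (1,5) = 5.
The two cells of cage b must have product 30, so (1,6) = 6.
Cage g needs sum 12, which forces (3,5) = 2.
Column 5 already has 5, so (4,5) = 1.
1 is placed in column 5, so (6,5) = 3.
Row 6 now contains 3, so (6,6) = 2.
Cage h needs two cells with difference 3, leaving (3,1) = 3.
Row 3 now contains 2; hence (3,2) = 6.
Row 3 now contains 3, leaving (3,6) = 5.
Column 2 already has 6, so (4,2) = 2.
2 is placed in row 4, so (4,3) = 6.
Row 4 now contains 1, so (4,4) = 5.
Column 6 now contains 5, so (4,6) = 3.
Cage l needs product 150, which forces (5,1) = 6.
Cage l needs product 150, which forces (5,2) = 5.
Row 6 now contains 3, leaving (6,1) = 5.
The 4 cells of cage l must have product 150; hence (6,2) = 1.
Column 3 already has 6, so (6,3) = 4.
Row 6 now contains 4; hence (6,4) = 6.
The two cells of cage i must have product 10, so (2,3) = 5.
Column 4 already has 5; hence (2,4) = 2.
4 is placed in column 3, leaving (3,3) = 1.
Cage n needs two cells with quotient 4, which forces (3,4) = 4.
Column 4 already has 2, so (5,4) = 3.
Column 3 now contains 1, so (1,3) = 3.
Column 4 now contains 3, so (1,4) = 1.
Row 5 now contains 3, so (5,3) = 2.
Completed grid: 2 4 3 1 5 6 / 1 3 5 2 6 4 / 3 6 1 4 2 5 / 4 2 6 5 1 3 / 6 5 2 3 4 1 / 5 1 4 6 3 2.

6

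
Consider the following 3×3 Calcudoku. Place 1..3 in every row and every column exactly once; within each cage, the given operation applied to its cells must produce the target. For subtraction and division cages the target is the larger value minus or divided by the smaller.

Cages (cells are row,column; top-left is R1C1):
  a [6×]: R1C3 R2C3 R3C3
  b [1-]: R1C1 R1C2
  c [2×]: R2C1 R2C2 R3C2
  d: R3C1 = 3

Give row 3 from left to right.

Cage c has product 2; hence R2C1 = 1.
Cage c needs product 2, leaving R2C2 = 2.
2 is placed in row 2, leaving R2C3 = 3.
Cage d is a single given cell, which forces R3C1 = 3.
Cage c has product 2, so R3C2 = 1.
Row 3 already has 1; hence R3C3 = 2.
Column 1 now contains 3, leaving R1C1 = 2.
1 is placed in column 2; hence R1C2 = 3.
2 is placed in column 3, leaving R1C3 = 1.
Completed grid: 2 3 1 / 1 2 3 / 3 1 2.

3 1 2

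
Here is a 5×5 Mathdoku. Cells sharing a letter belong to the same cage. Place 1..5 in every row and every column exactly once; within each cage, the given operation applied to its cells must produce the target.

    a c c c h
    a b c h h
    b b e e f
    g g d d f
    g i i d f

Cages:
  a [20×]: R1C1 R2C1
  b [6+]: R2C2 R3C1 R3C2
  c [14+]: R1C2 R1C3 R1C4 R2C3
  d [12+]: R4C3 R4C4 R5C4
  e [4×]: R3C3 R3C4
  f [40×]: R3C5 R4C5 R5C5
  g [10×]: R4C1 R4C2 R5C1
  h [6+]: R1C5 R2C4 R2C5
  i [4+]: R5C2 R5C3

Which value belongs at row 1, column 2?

Row 3 needs a 5, and only R3C5 is open for it.
Column 1 needs a 3, and only R3C1 is open for it.
In row 3, 2 can only go at R3C2, so R3C2 = 2.
2 is placed in column 2; hence R2C2 = 1.
1 is placed in column 2, which forces R4C2 = 5.
1 is placed in column 2, so R5C2 = 3.
Row 5 now contains 3; hence R5C3 = 1.
3 is placed in column 2, leaving R1C2 = 4.
Cage h has sum 6, which forces R1C5 = 1.
Column 3 already has 1, so R3C3 = 4.
Cage e's pair has product 4, so R3C4 = 1.
Cage g needs product 10, leaving R4C1 = 1.
Column 3 now contains 4; hence R4C3 = 3.
3 is placed in row 4, leaving R4C4 = 4.
Row 4 already has 4, leaving R4C5 = 2.
The 3 cells of cage g must have product 10, which forces R5C1 = 2.
Cage d needs sum 12, which forces R5C4 = 5.
2 is placed in column 5; hence R5C5 = 4.
Row 1 already has 4, which forces R1C1 = 5.
Row 1 now contains 5, which forces R1C3 = 2.
The 4 cells of cage c must have sum 14, leaving R1C4 = 3.
Cage a needs two cells with product 20, which forces R2C1 = 4.
Column 3 already has 2, which forces R2C3 = 5.
Cage h needs sum 6, which forces R2C4 = 2.
2 is placed in column 5, which forces R2C5 = 3.
The full grid is 5 4 2 3 1 / 4 1 5 2 3 / 3 2 4 1 5 / 1 5 3 4 2 / 2 3 1 5 4.

4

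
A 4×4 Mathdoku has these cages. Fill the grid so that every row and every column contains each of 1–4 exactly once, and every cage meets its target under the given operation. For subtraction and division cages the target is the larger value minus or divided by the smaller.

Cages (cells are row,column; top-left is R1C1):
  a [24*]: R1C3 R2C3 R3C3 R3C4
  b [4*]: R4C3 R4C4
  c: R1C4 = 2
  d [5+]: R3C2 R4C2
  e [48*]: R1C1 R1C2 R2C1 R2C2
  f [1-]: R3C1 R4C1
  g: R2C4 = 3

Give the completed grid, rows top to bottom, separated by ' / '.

C is a freebie, leaving R1C4 = 2.
Cage g is a single given cell, which forces R2C4 = 3.
In row 1, 1 can only go at R1C3, so R1C3 = 1.
The 4 cells of cage a must have product 24; hence R2C3 = 2.
Cage a has product 24, leaving R3C3 = 3.
Cage a needs product 24, leaving R3C4 = 4.
Column 3 already has 1, so R4C3 = 4.
The two cells of cage b must have product 4, leaving R4C4 = 1.
Cage d needs two cells with sum 5; hence R3C2 = 2.
The two cells of cage d must have sum 5, so R4C2 = 3.
The 4 cells of cage e must have product 48, leaving R1C1 = 3.
Column 2 now contains 3, leaving R1C2 = 4.
Cage e has product 48, leaving R2C1 = 4.
The 4 cells of cage e must have product 48, which forces R2C2 = 1.
Row 3 now contains 2, which forces R3C1 = 1.
Row 4 already has 3, leaving R4C1 = 2.

3 4 1 2 / 4 1 2 3 / 1 2 3 4 / 2 3 4 1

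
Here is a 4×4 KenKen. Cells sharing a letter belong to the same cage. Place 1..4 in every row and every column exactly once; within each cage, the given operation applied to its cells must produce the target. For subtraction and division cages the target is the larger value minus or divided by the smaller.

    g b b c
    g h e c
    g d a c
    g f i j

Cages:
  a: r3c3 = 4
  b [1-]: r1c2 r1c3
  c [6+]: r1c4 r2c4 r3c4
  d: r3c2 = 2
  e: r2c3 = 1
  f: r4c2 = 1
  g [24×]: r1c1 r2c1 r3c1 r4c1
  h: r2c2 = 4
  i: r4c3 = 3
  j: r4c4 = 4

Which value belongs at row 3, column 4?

3

Cage h is given, leaving r2c2 = 4.
E is a freebie, leaving r2c3 = 1.
Cage d is given, which forces r3c2 = 2.
Cage a is a single given cell, leaving r3c3 = 4.
Cage f is a single given cell, so r4c2 = 1.
Cage i is given, so r4c3 = 3.
Cage j is a single given cell; hence r4c4 = 4.
Cage g needs product 24; hence r1c1 = 4.
1 is placed in column 2, so r1c2 = 3.
Column 3 already has 3, leaving r1c3 = 2.
Row 1 now contains 2, which forces r1c4 = 1.
Cage g needs product 24, which forces r2c1 = 3.
Row 2 already has 3, which forces r2c4 = 2.
Cage g needs product 24, leaving r3c1 = 1.
1 is placed in column 4, leaving r3c4 = 3.
Row 4 now contains 4; hence r4c1 = 2.
Filled in: 4 3 2 1 / 3 4 1 2 / 1 2 4 3 / 2 1 3 4.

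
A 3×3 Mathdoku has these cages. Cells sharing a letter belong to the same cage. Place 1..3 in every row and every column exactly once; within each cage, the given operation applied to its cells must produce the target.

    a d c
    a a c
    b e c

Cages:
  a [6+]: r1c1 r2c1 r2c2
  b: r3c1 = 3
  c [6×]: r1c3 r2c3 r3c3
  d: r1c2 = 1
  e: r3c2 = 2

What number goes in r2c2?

3

D is a freebie, leaving r1c2 = 1.
Cage b is a single given cell, leaving r3c1 = 3.
E is a freebie, so r3c2 = 2.
2 is placed in row 3, leaving r3c3 = 1.
Column 1 now contains 3, so r1c1 = 2.
Row 1 already has 2, which forces r1c3 = 3.
Cage a has sum 6, leaving r2c1 = 1.
2 is placed in column 2, which forces r2c2 = 3.
Column 3 now contains 3, which forces r2c3 = 2.
The full grid is 2 1 3 / 1 3 2 / 3 2 1.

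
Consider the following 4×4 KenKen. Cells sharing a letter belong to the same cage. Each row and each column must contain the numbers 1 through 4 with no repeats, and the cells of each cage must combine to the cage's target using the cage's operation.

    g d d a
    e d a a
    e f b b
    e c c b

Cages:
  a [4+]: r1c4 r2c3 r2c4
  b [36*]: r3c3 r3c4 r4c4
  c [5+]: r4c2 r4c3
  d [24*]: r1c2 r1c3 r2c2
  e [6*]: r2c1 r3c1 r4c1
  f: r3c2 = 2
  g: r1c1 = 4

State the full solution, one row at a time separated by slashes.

4 3 2 1 / 3 4 1 2 / 1 2 3 4 / 2 1 4 3

G is a freebie, leaving r1c1 = 4.
Cage a has sum 4, leaving r1c4 = 1.
Cage a has sum 4; hence r2c3 = 1.
Cage a needs sum 4, leaving r2c4 = 2.
Cage f is given, so r3c2 = 2.
The 3 cells of cage b must have product 36; hence r3c3 = 3.
Cage b needs product 36, which forces r3c4 = 4.
The 3 cells of cage b must have product 36, which forces r4c4 = 3.
Column 2 already has 2, which forces r1c2 = 3.
Column 3 already has 3, leaving r1c3 = 2.
2 is placed in row 2, leaving r2c1 = 3.
Cage d needs product 24, which forces r2c2 = 4.
Row 3 already has 3, which forces r3c1 = 1.
Cage e needs product 6, so r4c1 = 2.
Cage c needs two cells with sum 5, which forces r4c2 = 1.
The two cells of cage c must have sum 5; hence r4c3 = 4.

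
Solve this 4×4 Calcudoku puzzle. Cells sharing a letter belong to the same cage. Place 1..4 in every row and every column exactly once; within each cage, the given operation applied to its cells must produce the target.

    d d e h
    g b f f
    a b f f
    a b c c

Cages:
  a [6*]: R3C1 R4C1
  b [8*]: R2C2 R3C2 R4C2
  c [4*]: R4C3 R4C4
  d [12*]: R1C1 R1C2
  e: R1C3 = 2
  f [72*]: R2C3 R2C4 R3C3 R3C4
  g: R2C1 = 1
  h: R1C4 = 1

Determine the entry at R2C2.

4

Cage e is a single given cell; hence R1C3 = 2.
H is a freebie, so R1C4 = 1.
G is a freebie, leaving R2C1 = 1.
Column 4 now contains 1, leaving R4C4 = 4.
4 is placed in row 4, which forces R4C3 = 1.
Cage b has product 8, which forces R2C2 = 4.
4 is placed in row 2; hence R2C3 = 3.
Row 2 now contains 3, leaving R2C4 = 2.
Cage b needs product 8, so R3C2 = 1.
3 is placed in column 3, leaving R3C3 = 4.
Column 4 already has 2; hence R3C4 = 3.
Row 4 now contains 1, which forces R4C2 = 2.
The two cells of cage d must have product 12, leaving R1C1 = 4.
4 is placed in column 2, which forces R1C2 = 3.
Row 3 already has 3; hence R3C1 = 2.
Row 4 now contains 2, which forces R4C1 = 3.
The full grid is 4 3 2 1 / 1 4 3 2 / 2 1 4 3 / 3 2 1 4.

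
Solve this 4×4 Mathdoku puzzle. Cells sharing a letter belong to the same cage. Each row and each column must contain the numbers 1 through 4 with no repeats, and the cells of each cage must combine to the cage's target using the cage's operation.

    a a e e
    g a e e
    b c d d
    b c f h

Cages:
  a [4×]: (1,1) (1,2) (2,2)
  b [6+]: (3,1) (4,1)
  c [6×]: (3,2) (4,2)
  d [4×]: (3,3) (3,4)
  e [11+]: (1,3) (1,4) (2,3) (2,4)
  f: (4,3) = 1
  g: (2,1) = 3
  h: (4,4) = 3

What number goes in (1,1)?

Cage g is a single given cell; hence (2,1) = 3.
Cage f is given, leaving (4,3) = 1.
Cage h is a single given cell; hence (4,4) = 3.
Cage c's pair has product 6, so (3,2) = 3.
Column 3 already has 1, so (3,3) = 4.
The two cells of cage d must have product 4, so (3,4) = 1.
Row 4 now contains 3, which forces (4,2) = 2.
The 3 cells of cage a must have product 4, leaving (1,1) = 1.
Cage a needs product 4; hence (1,2) = 4.
Cage e has sum 11, leaving (1,3) = 3.
Cage e has sum 11, which forces (1,4) = 2.
Column 2 now contains 2; hence (2,2) = 1.
4 is placed in column 3; hence (2,3) = 2.
1 is placed in column 4, so (2,4) = 4.
Row 3 now contains 4, leaving (3,1) = 2.
2 is placed in row 4, leaving (4,1) = 4.
The full grid is 1 4 3 2 / 3 1 2 4 / 2 3 4 1 / 4 2 1 3.

1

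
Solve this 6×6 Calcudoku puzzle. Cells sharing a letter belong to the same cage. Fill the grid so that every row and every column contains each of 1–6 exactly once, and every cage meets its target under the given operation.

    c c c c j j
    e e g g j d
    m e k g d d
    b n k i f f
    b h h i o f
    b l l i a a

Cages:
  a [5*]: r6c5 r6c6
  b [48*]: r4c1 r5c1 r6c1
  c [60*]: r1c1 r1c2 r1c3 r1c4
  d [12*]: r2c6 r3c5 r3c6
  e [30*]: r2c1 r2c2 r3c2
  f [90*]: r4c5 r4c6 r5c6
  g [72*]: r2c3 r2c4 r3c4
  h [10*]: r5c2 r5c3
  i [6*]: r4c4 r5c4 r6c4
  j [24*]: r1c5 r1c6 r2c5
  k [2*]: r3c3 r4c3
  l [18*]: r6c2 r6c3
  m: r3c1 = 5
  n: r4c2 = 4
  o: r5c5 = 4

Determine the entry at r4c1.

2

Cage m is given, leaving r3c1 = 5.
Cage n is given, leaving r4c2 = 4.
O is a freebie, which forces r5c5 = 4.
The 3 cells of cage e must have product 30; hence r2c2 = 5.
5 is placed in column 2, which forces r5c2 = 2.
Row 5 already has 2, so r5c3 = 5.
Cage b needs product 48; hence r6c1 = 4.
The 4 cells of cage c must have product 60, leaving r1c4 = 5.
Cage b has product 48; hence r4c1 = 2.
Row 4 now contains 2; hence r4c3 = 1.
Row 4 now contains 1, which forces r4c4 = 3.
Row 5 already has 2; hence r5c1 = 6.
Column 4 now contains 3, which forces r5c4 = 1.
Row 5 now contains 6, which forces r5c6 = 3.
Column 4 already has 1, so r6c4 = 2.
Column 1 now contains 6; hence r2c1 = 1.
Cage g has product 72, which forces r2c3 = 3.
The 3 cells of cage e must have product 30, leaving r3c2 = 6.
Column 3 now contains 1, so r3c3 = 2.
6 is placed in row 3, so r3c4 = 4.
Row 3 now contains 4, leaving r3c6 = 1.
Column 2 now contains 6, which forces r6c2 = 3.
Column 3 already has 3; hence r6c3 = 6.
Column 6 already has 1; hence r6c6 = 5.
1 is placed in column 1, which forces r1c1 = 3.
3 is placed in column 2, so r1c2 = 1.
Column 3 already has 2, which forces r1c3 = 4.
1 is placed in row 1; hence r1c5 = 6.
4 is placed in row 1; hence r1c6 = 2.
Column 4 now contains 4; hence r2c4 = 6.
Column 5 already has 6, so r2c5 = 2.
Cage d needs product 12, so r2c6 = 4.
Row 3 already has 1, so r3c5 = 3.
Cage f needs product 90, which forces r4c5 = 5.
Column 6 now contains 5, so r4c6 = 6.
Row 6 now contains 5, so r6c5 = 1.
Completed grid: 3 1 4 5 6 2 / 1 5 3 6 2 4 / 5 6 2 4 3 1 / 2 4 1 3 5 6 / 6 2 5 1 4 3 / 4 3 6 2 1 5.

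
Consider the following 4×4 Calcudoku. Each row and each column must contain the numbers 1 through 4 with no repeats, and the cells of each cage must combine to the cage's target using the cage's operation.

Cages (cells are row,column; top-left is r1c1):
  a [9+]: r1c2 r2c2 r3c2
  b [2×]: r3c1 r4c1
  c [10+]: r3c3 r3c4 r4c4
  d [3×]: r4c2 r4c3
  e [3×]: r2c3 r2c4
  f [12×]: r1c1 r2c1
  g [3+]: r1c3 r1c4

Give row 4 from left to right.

2 1 3 4

In row 2, 2 can only go at r2c2, so r2c2 = 2.
The only place for 4 in row 2 is r2c1.
Column 1 now contains 4, so r1c1 = 3.
Row 1 already has 3, so r1c2 = 4.
Column 2 now contains 4; hence r3c2 = 3.
Row 3 now contains 3, leaving r3c3 = 4.
Row 3 now contains 4, leaving r3c4 = 2.
3 is placed in column 2, leaving r4c2 = 1.
Row 4 already has 1, leaving r4c3 = 3.
Row 4 now contains 3, leaving r4c4 = 4.
Cage g needs two cells with sum 3, leaving r1c3 = 2.
Column 4 now contains 2, leaving r1c4 = 1.
Column 3 now contains 3, so r2c3 = 1.
The two cells of cage e must have product 3, leaving r2c4 = 3.
2 is placed in row 3, so r3c1 = 1.
Row 4 already has 1, leaving r4c1 = 2.
Completed grid: 3 4 2 1 / 4 2 1 3 / 1 3 4 2 / 2 1 3 4.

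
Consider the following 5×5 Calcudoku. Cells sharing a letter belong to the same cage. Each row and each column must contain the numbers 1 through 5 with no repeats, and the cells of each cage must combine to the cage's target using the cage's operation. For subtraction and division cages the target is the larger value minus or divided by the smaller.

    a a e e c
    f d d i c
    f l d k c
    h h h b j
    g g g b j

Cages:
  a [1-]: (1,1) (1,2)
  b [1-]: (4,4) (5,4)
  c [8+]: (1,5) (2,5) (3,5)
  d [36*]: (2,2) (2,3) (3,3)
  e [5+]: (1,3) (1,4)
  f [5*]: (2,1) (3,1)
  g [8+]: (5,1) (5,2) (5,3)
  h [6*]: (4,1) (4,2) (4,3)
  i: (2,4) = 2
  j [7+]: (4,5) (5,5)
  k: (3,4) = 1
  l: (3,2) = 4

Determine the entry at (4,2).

The 3 cells of cage d must have product 36, leaving (2,2) = 3.
Cage d needs product 36, so (2,3) = 4.
Cage i is a single given cell, leaving (2,4) = 2.
Cage l is given, leaving (3,2) = 4.
Cage d has product 36; hence (3,3) = 3.
Cage k is given; hence (3,4) = 1.
Cage f needs two cells with product 5, which forces (2,1) = 1.
1 is placed in row 2, leaving (2,5) = 5.
Row 3 now contains 1, so (3,1) = 5.
5 is placed in column 5, which forces (3,5) = 2.
Cage h needs product 6, so (4,1) = 3.
Row 4 now contains 3; hence (4,5) = 4.
Column 1 now contains 5, leaving (5,1) = 2.
4 is placed in column 5, so (5,5) = 3.
2 is placed in column 1; hence (1,1) = 4.
Cage a needs two cells with difference 1, so (1,2) = 5.
Row 1 now contains 4, leaving (1,4) = 3.
Column 5 now contains 2, so (1,5) = 1.
4 is placed in row 4; hence (4,4) = 5.
5 is placed in column 2, so (5,2) = 1.
1 is placed in row 5, leaving (5,3) = 5.
The two cells of cage b must have difference 1, leaving (5,4) = 4.
Row 1 already has 1, leaving (1,3) = 2.
Column 2 now contains 1, so (4,2) = 2.
Cage h needs product 6, so (4,3) = 1.
Completed grid: 4 5 2 3 1 / 1 3 4 2 5 / 5 4 3 1 2 / 3 2 1 5 4 / 2 1 5 4 3.

2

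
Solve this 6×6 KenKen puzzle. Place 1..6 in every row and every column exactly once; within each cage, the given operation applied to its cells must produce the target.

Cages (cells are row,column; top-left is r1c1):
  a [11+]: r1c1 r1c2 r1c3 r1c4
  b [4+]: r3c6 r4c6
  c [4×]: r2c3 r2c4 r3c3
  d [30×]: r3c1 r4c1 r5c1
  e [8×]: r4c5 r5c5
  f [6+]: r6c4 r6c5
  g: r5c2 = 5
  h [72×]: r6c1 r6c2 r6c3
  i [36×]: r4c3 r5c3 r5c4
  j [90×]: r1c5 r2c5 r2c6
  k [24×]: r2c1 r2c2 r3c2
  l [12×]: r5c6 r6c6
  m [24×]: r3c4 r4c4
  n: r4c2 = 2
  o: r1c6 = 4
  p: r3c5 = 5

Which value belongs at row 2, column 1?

Cage o is a single given cell; hence r1c6 = 4.
Cage p is a single given cell, leaving r3c5 = 5.
Cage n is a single given cell; hence r4c2 = 2.
2 is placed in row 4, leaving r4c5 = 4.
Cage g is a single given cell; hence r5c2 = 5.
Column 5 now contains 4, leaving r5c5 = 2.
Column 5 already has 2, leaving r6c5 = 1.
The 3 cells of cage j must have product 90, so r2c6 = 5.
Cage m needs two cells with product 24, which forces r3c4 = 4.
Cage d has product 30, which forces r4c1 = 5.
Row 4 now contains 4, leaving r4c4 = 6.
Column 4 now contains 6, which forces r5c4 = 3.
Cage l's pair has product 12, which forces r5c6 = 6.
Cage f's pair has sum 6; hence r6c4 = 5.
Cage l's pair has product 12; hence r6c6 = 2.
The 4 cells of cage a must have sum 11, so r1c3 = 5.
The 3 cells of cage d must have product 30, so r3c1 = 6.
6 is placed in row 4, which forces r4c3 = 3.
Row 4 already has 3; hence r4c6 = 1.
Row 5 already has 6, so r5c1 = 1.
Cage i has product 36, so r5c3 = 4.
4 is placed in column 3, so r6c3 = 6.
4 is placed in column 3, leaving r2c3 = 1.
The 3 cells of cage c must have product 4, leaving r2c4 = 2.
Cage c needs product 4, leaving r3c3 = 2.
1 is placed in column 6, leaving r3c6 = 3.
Cage a has sum 11, which forces r1c1 = 2.
Cage a has sum 11; hence r1c2 = 3.
Column 4 now contains 2, which forces r1c4 = 1.
3 is placed in row 1; hence r1c5 = 6.
Row 2 already has 2, so r2c1 = 4.
The 3 cells of cage k must have product 24; hence r2c2 = 6.
6 is placed in column 5, which forces r2c5 = 3.
3 is placed in row 3; hence r3c2 = 1.
4 is placed in column 1, so r6c1 = 3.
Column 2 now contains 3, which forces r6c2 = 4.
Completed grid: 2 3 5 1 6 4 / 4 6 1 2 3 5 / 6 1 2 4 5 3 / 5 2 3 6 4 1 / 1 5 4 3 2 6 / 3 4 6 5 1 2.

4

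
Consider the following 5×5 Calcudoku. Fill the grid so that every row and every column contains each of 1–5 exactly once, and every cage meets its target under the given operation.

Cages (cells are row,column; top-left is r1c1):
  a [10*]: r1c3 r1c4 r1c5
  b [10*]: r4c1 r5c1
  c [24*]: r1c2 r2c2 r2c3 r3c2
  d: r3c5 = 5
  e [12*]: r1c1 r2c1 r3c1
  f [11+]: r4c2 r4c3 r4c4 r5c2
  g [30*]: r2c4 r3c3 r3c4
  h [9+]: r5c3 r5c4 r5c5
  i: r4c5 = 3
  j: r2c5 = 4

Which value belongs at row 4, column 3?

4

J is a freebie, leaving r2c5 = 4.
Cage d is given, so r3c5 = 5.
Cage i is a single given cell, so r4c5 = 3.
Cage g needs product 30; hence r2c4 = 5.
The 3 cells of cage a must have product 10, which forces r1c3 = 5.
The 3 cells of cage h must have sum 9, leaving r5c5 = 2.
The 3 cells of cage a must have product 10, leaving r1c4 = 2.
Column 5 already has 2, so r1c5 = 1.
2 is placed in column 4, so r3c4 = 3.
Cage b's pair has product 10, leaving r4c1 = 2.
2 is placed in row 5, which forces r5c1 = 5.
Column 4 already has 3; hence r5c4 = 4.
Row 3 already has 3, which forces r3c3 = 2.
Cage f needs sum 11, so r4c2 = 5.
Cage f needs sum 11, so r4c3 = 4.
4 is placed in column 4, which forces r4c4 = 1.
Cage f needs sum 11, which forces r5c2 = 1.
Row 5 now contains 4, leaving r5c3 = 3.
Cage c has product 24; hence r1c2 = 3.
The 4 cells of cage c must have product 24, which forces r2c2 = 2.
Column 3 now contains 3, which forces r2c3 = 1.
1 is placed in column 2, so r3c2 = 4.
3 is placed in row 1, so r1c1 = 4.
Row 2 now contains 1, so r2c1 = 3.
Row 3 now contains 4, leaving r3c1 = 1.
The full grid is 4 3 5 2 1 / 3 2 1 5 4 / 1 4 2 3 5 / 2 5 4 1 3 / 5 1 3 4 2.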